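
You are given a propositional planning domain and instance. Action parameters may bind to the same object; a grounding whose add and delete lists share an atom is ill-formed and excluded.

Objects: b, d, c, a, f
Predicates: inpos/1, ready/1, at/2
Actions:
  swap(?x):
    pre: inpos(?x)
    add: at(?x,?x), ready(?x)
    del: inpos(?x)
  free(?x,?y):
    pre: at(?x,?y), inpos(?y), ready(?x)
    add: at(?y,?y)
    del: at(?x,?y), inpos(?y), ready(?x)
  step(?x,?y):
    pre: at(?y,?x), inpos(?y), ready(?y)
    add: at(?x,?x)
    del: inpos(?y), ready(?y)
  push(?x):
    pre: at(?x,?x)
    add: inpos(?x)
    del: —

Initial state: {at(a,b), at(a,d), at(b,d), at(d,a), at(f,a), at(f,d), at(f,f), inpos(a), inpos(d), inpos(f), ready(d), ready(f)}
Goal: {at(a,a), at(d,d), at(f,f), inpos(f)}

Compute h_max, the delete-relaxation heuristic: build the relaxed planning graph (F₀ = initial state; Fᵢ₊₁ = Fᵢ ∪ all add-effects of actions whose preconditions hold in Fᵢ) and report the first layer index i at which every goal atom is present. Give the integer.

F0 = init (12 atoms)
F1 = F0 ∪ {at(a,a), at(d,d), ready(a)}  (15 atoms)
goal ⊆ F1  ⇒  h_max = 1

1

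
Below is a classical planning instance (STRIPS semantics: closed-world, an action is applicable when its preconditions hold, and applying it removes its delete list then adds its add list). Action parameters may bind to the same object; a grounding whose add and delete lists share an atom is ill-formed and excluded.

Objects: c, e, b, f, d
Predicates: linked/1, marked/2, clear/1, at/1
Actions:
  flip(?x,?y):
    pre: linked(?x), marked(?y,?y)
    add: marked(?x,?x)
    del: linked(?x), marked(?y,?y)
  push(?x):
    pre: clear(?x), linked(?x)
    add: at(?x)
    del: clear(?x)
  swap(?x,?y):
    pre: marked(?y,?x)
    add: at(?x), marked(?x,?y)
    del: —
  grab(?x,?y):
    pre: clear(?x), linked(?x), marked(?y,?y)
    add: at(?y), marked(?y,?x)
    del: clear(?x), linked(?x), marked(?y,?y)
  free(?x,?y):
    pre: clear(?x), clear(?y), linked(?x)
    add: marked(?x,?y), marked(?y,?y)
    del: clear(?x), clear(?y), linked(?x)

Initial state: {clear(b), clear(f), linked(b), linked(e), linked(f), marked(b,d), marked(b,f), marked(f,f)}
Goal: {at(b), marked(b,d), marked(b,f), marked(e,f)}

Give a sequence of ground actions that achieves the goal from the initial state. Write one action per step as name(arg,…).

flip(e,f); push(b); grab(f,e)

1. flip(e,f)  →  {clear(b), clear(f), linked(b), linked(f), marked(b,d), marked(b,f), marked(e,e)}
2. push(b)  →  {at(b), clear(f), linked(b), linked(f), marked(b,d), marked(b,f), marked(e,e)}
3. grab(f,e)  →  {at(b), at(e), linked(b), marked(b,d), marked(b,f), marked(e,f)}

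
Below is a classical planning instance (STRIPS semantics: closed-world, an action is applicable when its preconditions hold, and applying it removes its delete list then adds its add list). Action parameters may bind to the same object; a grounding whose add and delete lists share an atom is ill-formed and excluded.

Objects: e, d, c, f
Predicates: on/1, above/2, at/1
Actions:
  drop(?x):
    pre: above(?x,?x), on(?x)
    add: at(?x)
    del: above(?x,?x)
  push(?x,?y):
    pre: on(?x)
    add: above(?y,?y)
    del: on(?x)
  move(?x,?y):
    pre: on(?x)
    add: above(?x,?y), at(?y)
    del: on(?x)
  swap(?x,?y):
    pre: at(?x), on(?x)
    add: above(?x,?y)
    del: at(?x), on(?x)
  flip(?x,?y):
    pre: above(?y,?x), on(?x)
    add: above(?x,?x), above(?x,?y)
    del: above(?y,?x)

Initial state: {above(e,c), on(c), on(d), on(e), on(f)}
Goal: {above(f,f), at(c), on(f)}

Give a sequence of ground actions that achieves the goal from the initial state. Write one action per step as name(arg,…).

1. push(e,f)  →  {above(e,c), above(f,f), on(c), on(d), on(f)}
2. move(d,c)  →  {above(d,c), above(e,c), above(f,f), at(c), on(c), on(f)}

push(e,f); move(d,c)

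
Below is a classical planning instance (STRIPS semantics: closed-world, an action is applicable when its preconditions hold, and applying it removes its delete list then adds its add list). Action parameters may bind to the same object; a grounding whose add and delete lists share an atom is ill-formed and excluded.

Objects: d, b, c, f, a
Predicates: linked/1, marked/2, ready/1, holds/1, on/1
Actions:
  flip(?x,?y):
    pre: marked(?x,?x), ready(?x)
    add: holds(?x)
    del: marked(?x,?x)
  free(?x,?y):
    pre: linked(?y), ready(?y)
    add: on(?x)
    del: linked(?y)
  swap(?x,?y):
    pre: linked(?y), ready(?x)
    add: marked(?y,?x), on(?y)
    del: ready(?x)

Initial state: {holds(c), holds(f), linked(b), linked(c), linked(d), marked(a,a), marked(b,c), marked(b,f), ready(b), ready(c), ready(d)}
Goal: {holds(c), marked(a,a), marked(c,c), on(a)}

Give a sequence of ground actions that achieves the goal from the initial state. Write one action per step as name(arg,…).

free(a,d); swap(c,c)

1. free(a,d)  →  {holds(c), holds(f), linked(b), linked(c), marked(a,a), marked(b,c), marked(b,f), on(a), ready(b), ready(c), ready(d)}
2. swap(c,c)  →  {holds(c), holds(f), linked(b), linked(c), marked(a,a), marked(b,c), marked(b,f), marked(c,c), on(a), on(c), ready(b), ready(d)}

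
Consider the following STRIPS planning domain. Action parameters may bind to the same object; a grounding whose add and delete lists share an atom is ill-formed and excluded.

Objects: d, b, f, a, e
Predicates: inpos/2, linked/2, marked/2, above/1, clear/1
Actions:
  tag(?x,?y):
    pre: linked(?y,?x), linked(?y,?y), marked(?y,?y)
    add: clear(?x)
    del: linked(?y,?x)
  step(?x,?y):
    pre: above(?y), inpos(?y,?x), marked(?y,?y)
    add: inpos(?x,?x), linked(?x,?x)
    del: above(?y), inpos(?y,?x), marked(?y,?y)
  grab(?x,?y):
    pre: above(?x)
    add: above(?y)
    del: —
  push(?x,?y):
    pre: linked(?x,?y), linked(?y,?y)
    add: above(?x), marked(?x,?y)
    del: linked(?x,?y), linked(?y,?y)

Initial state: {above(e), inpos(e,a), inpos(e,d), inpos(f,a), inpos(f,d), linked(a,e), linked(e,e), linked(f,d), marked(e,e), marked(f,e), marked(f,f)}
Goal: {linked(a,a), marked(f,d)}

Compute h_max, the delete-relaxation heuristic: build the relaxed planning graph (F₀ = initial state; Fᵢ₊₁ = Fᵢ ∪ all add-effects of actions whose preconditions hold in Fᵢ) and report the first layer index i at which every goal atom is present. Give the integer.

F0 = init (11 atoms)
F1 = F0 ∪ {above(a), above(b), above(d), above(f), clear(e), inpos(a,a), inpos(d,d), linked(a,a), linked(d,d), marked(a,e)}  (21 atoms)
F2 = F1 ∪ {marked(a,a), marked(d,d), marked(f,d)}  (24 atoms)
goal ⊆ F2  ⇒  h_max = 2

2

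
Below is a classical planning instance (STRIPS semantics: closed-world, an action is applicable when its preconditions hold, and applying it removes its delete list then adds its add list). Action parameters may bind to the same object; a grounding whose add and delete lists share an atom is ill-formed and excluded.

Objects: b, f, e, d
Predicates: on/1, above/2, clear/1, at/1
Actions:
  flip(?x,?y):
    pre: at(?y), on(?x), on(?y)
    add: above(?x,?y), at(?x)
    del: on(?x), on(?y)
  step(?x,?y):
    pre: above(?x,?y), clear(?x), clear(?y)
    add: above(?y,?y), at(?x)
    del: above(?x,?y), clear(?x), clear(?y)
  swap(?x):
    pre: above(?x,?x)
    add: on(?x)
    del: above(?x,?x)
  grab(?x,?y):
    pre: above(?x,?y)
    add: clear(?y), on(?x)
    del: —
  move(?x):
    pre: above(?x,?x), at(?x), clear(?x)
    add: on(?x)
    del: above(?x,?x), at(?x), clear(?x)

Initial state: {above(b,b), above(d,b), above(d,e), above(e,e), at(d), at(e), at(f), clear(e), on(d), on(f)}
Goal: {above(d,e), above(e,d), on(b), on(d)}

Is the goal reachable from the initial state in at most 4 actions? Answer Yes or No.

1. swap(b)  →  {above(d,b), above(d,e), above(e,e), at(d), at(e), at(f), clear(e), on(b), on(d), on(f)}
2. swap(e)  →  {above(d,b), above(d,e), at(d), at(e), at(f), clear(e), on(b), on(d), on(e), on(f)}
3. flip(e,d)  →  {above(d,b), above(d,e), above(e,d), at(d), at(e), at(f), clear(e), on(b), on(f)}
4. grab(d,b)  →  {above(d,b), above(d,e), above(e,d), at(d), at(e), at(f), clear(b), clear(e), on(b), on(d), on(f)}
optimal plan length = 4; 4 ≤ 4

Yes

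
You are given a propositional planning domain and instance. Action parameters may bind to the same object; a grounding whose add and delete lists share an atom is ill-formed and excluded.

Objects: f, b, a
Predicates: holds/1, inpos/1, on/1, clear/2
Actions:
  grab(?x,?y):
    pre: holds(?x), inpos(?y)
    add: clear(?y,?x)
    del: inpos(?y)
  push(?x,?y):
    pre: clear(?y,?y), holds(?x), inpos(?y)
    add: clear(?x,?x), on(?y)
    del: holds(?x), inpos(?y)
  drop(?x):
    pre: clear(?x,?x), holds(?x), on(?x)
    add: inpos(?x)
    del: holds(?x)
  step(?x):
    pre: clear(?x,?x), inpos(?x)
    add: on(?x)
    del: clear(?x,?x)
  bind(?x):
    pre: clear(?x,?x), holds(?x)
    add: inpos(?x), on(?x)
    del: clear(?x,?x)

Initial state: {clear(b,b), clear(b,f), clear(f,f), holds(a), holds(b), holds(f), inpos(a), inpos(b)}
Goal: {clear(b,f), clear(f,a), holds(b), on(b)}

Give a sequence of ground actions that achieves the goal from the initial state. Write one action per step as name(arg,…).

step(b); bind(f); grab(a,f)

1. step(b)  →  {clear(b,f), clear(f,f), holds(a), holds(b), holds(f), inpos(a), inpos(b), on(b)}
2. bind(f)  →  {clear(b,f), holds(a), holds(b), holds(f), inpos(a), inpos(b), inpos(f), on(b), on(f)}
3. grab(a,f)  →  {clear(b,f), clear(f,a), holds(a), holds(b), holds(f), inpos(a), inpos(b), on(b), on(f)}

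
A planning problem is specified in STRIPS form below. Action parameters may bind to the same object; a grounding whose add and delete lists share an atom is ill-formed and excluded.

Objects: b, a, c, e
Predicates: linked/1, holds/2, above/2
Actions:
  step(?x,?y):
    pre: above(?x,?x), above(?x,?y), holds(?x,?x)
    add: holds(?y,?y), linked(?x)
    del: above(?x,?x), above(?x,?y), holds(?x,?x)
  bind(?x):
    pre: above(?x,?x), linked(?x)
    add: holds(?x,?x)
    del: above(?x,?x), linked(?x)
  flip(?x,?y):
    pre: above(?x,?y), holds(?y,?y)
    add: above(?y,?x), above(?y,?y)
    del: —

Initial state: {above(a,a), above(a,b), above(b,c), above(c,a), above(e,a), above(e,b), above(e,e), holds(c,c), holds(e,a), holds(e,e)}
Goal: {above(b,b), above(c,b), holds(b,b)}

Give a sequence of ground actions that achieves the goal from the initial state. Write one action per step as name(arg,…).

1. step(e,b)  →  {above(a,a), above(a,b), above(b,c), above(c,a), above(e,a), holds(b,b), holds(c,c), holds(e,a), linked(e)}
2. flip(b,c)  →  {above(a,a), above(a,b), above(b,c), above(c,a), above(c,b), above(c,c), above(e,a), holds(b,b), holds(c,c), holds(e,a), linked(e)}
3. flip(a,b)  →  {above(a,a), above(a,b), above(b,a), above(b,b), above(b,c), above(c,a), above(c,b), above(c,c), above(e,a), holds(b,b), holds(c,c), holds(e,a), linked(e)}

step(e,b); flip(b,c); flip(a,b)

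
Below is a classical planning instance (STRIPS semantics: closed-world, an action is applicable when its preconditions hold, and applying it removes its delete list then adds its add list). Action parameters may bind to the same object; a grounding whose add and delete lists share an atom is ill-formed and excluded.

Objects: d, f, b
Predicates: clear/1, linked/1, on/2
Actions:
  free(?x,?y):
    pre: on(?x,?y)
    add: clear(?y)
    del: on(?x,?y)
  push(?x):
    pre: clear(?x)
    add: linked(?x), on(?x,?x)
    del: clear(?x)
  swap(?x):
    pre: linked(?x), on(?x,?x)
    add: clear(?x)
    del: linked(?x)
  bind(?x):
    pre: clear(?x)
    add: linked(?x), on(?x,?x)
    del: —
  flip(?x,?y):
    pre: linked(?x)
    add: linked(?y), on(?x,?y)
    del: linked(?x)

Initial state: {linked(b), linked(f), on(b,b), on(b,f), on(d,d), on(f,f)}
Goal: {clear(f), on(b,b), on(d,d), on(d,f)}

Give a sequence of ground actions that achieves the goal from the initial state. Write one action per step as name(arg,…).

1. free(f,f)  →  {clear(f), linked(b), linked(f), on(b,b), on(b,f), on(d,d)}
2. flip(f,d)  →  {clear(f), linked(b), linked(d), on(b,b), on(b,f), on(d,d), on(f,d)}
3. flip(d,f)  →  {clear(f), linked(b), linked(f), on(b,b), on(b,f), on(d,d), on(d,f), on(f,d)}

free(f,f); flip(f,d); flip(d,f)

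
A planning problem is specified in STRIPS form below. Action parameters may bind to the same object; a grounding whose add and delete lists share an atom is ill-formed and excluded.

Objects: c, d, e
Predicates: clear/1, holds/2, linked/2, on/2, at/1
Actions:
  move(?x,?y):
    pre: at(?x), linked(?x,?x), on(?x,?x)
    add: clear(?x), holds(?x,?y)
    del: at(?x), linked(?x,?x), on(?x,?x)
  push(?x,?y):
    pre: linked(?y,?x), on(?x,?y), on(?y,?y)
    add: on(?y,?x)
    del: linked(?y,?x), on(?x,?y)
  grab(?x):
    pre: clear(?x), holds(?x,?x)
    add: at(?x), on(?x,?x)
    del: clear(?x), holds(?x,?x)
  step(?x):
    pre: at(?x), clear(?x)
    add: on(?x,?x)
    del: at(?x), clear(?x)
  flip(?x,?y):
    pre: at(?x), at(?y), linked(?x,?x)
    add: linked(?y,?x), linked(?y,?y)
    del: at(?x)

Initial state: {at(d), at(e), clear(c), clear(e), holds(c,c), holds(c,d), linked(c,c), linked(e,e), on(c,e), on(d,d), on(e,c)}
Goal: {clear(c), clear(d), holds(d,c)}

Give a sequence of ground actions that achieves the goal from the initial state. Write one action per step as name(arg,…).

flip(e,d); move(d,c)

1. flip(e,d)  →  {at(d), clear(c), clear(e), holds(c,c), holds(c,d), linked(c,c), linked(d,d), linked(d,e), linked(e,e), on(c,e), on(d,d), on(e,c)}
2. move(d,c)  →  {clear(c), clear(d), clear(e), holds(c,c), holds(c,d), holds(d,c), linked(c,c), linked(d,e), linked(e,e), on(c,e), on(e,c)}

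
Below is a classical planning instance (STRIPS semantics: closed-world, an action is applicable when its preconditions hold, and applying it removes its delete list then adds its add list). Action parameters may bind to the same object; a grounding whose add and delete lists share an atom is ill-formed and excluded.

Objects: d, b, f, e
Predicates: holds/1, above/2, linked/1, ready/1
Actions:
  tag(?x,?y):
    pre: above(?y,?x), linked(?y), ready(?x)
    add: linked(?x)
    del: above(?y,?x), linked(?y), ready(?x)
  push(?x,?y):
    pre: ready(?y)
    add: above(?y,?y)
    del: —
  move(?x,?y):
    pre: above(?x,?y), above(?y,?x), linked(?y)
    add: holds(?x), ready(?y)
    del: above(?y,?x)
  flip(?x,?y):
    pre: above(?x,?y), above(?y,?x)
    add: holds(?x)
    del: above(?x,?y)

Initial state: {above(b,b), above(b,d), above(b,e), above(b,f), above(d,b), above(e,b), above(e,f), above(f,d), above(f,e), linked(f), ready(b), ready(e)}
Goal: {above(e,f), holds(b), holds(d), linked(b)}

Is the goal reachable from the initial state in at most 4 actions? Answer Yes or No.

Yes

1. tag(e,f)  →  {above(b,b), above(b,d), above(b,e), above(b,f), above(d,b), above(e,b), above(e,f), above(f,d), linked(e), ready(b)}
2. tag(b,e)  →  {above(b,b), above(b,d), above(b,e), above(b,f), above(d,b), above(e,f), above(f,d), linked(b)}
3. move(d,b)  →  {above(b,b), above(b,e), above(b,f), above(d,b), above(e,f), above(f,d), holds(d), linked(b), ready(b)}
4. move(b,b)  →  {above(b,e), above(b,f), above(d,b), above(e,f), above(f,d), holds(b), holds(d), linked(b), ready(b)}
optimal plan length = 4; 4 ≤ 4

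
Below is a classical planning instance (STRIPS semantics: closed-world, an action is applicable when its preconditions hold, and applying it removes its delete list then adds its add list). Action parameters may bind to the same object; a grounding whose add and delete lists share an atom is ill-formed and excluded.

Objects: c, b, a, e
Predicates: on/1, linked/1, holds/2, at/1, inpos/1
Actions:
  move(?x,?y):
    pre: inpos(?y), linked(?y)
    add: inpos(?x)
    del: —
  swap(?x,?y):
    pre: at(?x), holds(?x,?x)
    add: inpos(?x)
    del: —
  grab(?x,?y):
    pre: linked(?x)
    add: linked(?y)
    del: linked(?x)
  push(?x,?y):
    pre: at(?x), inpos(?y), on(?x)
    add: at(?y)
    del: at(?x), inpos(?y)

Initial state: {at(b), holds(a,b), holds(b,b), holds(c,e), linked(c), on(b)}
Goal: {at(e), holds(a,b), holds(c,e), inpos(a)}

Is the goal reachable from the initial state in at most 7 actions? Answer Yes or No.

1. swap(b,c)  →  {at(b), holds(a,b), holds(b,b), holds(c,e), inpos(b), linked(c), on(b)}
2. grab(c,b)  →  {at(b), holds(a,b), holds(b,b), holds(c,e), inpos(b), linked(b), on(b)}
3. move(a,b)  →  {at(b), holds(a,b), holds(b,b), holds(c,e), inpos(a), inpos(b), linked(b), on(b)}
4. move(e,b)  →  {at(b), holds(a,b), holds(b,b), holds(c,e), inpos(a), inpos(b), inpos(e), linked(b), on(b)}
5. push(b,e)  →  {at(e), holds(a,b), holds(b,b), holds(c,e), inpos(a), inpos(b), linked(b), on(b)}
optimal plan length = 5; 5 ≤ 7

Yes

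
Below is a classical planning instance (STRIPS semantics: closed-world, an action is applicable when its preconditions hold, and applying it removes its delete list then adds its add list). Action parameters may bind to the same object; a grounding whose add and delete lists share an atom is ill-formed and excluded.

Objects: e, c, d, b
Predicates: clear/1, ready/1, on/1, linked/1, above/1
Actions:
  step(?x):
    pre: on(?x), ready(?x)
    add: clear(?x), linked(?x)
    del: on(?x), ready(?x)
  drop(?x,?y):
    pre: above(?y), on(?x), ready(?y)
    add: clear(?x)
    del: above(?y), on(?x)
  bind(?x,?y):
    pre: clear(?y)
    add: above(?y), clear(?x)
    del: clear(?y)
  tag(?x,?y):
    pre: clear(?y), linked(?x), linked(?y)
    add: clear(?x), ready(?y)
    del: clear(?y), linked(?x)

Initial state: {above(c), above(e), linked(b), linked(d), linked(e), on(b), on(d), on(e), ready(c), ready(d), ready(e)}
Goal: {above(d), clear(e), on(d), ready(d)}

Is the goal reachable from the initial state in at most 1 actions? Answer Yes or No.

1. step(e)  →  {above(c), above(e), clear(e), linked(b), linked(d), linked(e), on(b), on(d), ready(c), ready(d)}
2. bind(d,e)  →  {above(c), above(e), clear(d), linked(b), linked(d), linked(e), on(b), on(d), ready(c), ready(d)}
3. bind(e,d)  →  {above(c), above(d), above(e), clear(e), linked(b), linked(d), linked(e), on(b), on(d), ready(c), ready(d)}
optimal plan length = 3; 3 > 1

No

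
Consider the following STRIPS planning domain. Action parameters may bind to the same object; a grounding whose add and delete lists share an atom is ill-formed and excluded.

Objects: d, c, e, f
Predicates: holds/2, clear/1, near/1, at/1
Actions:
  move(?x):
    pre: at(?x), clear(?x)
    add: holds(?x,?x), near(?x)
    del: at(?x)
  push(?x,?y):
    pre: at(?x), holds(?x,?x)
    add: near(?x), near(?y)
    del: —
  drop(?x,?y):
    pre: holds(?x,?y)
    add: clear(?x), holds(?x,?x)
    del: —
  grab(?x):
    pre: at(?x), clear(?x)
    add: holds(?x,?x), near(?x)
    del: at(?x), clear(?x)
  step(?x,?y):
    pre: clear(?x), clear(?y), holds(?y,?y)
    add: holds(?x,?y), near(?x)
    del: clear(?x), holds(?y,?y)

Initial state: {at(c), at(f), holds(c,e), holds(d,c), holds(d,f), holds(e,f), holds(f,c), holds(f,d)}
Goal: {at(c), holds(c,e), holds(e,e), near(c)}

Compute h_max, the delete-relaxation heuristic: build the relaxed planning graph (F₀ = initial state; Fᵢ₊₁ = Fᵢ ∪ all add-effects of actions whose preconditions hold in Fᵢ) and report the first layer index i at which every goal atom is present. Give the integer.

2

F0 = init (8 atoms)
F1 = F0 ∪ {clear(c), clear(d), clear(e), clear(f), holds(c,c), holds(d,d), holds(e,e), holds(f,f)}  (16 atoms)
F2 = F1 ∪ {holds(c,d), holds(c,f), holds(d,e), holds(e,c), holds(e,d), holds(f,e), near(c), near(d), near(e), near(f)}  (26 atoms)
goal ⊆ F2  ⇒  h_max = 2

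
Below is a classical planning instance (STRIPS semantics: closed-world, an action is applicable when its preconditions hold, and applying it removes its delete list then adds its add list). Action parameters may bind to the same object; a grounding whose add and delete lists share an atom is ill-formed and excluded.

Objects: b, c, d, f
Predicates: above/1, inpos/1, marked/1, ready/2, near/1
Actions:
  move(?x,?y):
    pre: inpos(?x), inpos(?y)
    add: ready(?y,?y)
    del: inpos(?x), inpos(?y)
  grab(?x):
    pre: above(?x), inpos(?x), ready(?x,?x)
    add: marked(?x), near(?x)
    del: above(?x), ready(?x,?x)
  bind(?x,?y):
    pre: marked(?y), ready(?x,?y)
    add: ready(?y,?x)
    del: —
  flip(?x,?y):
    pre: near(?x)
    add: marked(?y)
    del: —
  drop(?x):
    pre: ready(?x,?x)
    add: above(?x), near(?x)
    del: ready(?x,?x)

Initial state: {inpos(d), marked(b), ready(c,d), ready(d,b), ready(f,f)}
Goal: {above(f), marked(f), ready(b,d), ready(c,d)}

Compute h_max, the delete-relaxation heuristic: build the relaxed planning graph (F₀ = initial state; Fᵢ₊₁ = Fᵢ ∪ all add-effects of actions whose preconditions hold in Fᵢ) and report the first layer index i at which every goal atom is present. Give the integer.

2

F0 = init (5 atoms)
F1 = F0 ∪ {above(f), near(f), ready(b,d), ready(d,d)}  (9 atoms)
F2 = F1 ∪ {above(d), marked(c), marked(d), marked(f), near(d)}  (14 atoms)
goal ⊆ F2  ⇒  h_max = 2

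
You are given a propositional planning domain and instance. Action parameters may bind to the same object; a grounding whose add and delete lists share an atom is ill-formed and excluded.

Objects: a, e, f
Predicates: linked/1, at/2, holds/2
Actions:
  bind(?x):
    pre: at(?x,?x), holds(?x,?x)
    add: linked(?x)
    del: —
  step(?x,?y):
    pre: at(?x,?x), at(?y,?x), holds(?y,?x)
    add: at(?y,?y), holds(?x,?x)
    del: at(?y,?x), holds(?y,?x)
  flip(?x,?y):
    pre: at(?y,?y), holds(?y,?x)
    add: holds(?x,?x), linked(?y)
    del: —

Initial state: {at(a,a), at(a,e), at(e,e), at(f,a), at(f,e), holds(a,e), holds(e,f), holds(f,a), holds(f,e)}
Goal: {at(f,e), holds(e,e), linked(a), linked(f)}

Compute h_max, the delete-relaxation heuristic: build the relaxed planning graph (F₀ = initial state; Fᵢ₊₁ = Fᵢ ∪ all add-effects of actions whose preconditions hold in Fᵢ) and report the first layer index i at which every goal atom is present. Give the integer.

2

F0 = init (9 atoms)
F1 = F0 ∪ {at(f,f), holds(a,a), holds(e,e), holds(f,f), linked(a), linked(e)}  (15 atoms)
F2 = F1 ∪ {linked(f)}  (16 atoms)
goal ⊆ F2  ⇒  h_max = 2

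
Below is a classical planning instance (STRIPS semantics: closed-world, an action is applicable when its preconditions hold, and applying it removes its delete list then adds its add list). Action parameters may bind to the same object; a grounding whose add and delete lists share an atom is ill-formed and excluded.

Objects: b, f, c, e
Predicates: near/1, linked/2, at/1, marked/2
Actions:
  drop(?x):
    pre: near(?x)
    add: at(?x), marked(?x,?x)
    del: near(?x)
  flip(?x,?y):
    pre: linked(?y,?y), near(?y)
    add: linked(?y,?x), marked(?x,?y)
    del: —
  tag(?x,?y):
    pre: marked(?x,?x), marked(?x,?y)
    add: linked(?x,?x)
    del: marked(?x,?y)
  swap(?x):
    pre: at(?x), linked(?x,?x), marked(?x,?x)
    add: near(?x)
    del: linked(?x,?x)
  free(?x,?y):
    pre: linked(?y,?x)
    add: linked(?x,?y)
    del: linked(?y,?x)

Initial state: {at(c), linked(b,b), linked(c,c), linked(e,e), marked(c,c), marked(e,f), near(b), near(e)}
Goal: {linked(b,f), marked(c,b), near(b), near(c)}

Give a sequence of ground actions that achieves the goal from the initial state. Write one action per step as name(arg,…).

1. flip(f,b)  →  {at(c), linked(b,b), linked(b,f), linked(c,c), linked(e,e), marked(c,c), marked(e,f), marked(f,b), near(b), near(e)}
2. flip(c,b)  →  {at(c), linked(b,b), linked(b,c), linked(b,f), linked(c,c), linked(e,e), marked(c,b), marked(c,c), marked(e,f), marked(f,b), near(b), near(e)}
3. swap(c)  →  {at(c), linked(b,b), linked(b,c), linked(b,f), linked(e,e), marked(c,b), marked(c,c), marked(e,f), marked(f,b), near(b), near(c), near(e)}

flip(f,b); flip(c,b); swap(c)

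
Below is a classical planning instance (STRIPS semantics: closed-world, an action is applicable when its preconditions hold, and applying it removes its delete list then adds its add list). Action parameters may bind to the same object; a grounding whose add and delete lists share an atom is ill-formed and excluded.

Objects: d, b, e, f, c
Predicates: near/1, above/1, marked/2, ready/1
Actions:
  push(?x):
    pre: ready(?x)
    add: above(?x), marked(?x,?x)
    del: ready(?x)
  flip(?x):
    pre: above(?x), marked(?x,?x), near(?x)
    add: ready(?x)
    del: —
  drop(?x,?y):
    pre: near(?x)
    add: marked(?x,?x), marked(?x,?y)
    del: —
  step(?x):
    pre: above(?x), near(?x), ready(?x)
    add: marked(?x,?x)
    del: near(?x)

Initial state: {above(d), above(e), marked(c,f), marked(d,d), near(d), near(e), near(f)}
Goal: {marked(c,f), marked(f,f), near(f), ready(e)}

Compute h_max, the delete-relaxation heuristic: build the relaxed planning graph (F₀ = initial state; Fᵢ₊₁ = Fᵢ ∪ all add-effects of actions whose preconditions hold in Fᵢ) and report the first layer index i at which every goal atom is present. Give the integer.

F0 = init (7 atoms)
F1 = F0 ∪ {marked(d,b), marked(d,c), marked(d,e), marked(d,f), marked(e,b), marked(e,c), marked(e,d), marked(e,e), marked(e,f), marked(f,b), marked(f,c), marked(f,d), marked(f,e), marked(f,f), ready(d)}  (22 atoms)
F2 = F1 ∪ {ready(e)}  (23 atoms)
goal ⊆ F2  ⇒  h_max = 2

2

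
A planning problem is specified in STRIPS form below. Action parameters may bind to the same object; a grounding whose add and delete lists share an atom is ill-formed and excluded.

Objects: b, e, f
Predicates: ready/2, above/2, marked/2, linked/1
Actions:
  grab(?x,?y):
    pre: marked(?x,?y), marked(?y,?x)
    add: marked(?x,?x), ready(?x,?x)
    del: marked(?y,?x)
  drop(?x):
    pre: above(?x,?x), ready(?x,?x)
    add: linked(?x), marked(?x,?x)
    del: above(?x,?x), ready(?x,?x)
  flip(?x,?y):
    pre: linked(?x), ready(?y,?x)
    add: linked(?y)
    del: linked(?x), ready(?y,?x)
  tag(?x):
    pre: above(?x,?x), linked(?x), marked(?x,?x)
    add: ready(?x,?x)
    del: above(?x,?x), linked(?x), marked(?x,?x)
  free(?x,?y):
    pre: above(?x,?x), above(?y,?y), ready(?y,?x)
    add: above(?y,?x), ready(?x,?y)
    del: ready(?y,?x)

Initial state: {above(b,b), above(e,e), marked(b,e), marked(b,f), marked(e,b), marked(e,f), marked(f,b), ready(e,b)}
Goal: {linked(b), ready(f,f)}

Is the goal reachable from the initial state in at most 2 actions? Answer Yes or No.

No

1. grab(b,e)  →  {above(b,b), above(e,e), marked(b,b), marked(b,e), marked(b,f), marked(e,f), marked(f,b), ready(b,b), ready(e,b)}
2. grab(f,b)  →  {above(b,b), above(e,e), marked(b,b), marked(b,e), marked(e,f), marked(f,b), marked(f,f), ready(b,b), ready(e,b), ready(f,f)}
3. drop(b)  →  {above(e,e), linked(b), marked(b,b), marked(b,e), marked(e,f), marked(f,b), marked(f,f), ready(e,b), ready(f,f)}
optimal plan length = 3; 3 > 2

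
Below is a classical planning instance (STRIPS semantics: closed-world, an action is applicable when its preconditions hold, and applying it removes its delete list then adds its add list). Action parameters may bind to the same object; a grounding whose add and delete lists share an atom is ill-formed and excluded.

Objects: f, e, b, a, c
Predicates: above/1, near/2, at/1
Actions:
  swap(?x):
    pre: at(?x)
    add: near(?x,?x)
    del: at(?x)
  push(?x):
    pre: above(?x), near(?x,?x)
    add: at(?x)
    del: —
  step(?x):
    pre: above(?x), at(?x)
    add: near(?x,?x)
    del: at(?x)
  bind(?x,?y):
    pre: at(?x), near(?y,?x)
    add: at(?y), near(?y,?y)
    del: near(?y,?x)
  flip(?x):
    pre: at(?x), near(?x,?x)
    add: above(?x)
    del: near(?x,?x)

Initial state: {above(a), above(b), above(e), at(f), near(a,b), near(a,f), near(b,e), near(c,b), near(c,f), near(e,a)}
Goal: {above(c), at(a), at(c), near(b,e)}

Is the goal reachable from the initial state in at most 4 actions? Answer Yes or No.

1. bind(f,a)  →  {above(a), above(b), above(e), at(a), at(f), near(a,a), near(a,b), near(b,e), near(c,b), near(c,f), near(e,a)}
2. bind(f,c)  →  {above(a), above(b), above(e), at(a), at(c), at(f), near(a,a), near(a,b), near(b,e), near(c,b), near(c,c), near(e,a)}
3. flip(c)  →  {above(a), above(b), above(c), above(e), at(a), at(c), at(f), near(a,a), near(a,b), near(b,e), near(c,b), near(e,a)}
optimal plan length = 3; 3 ≤ 4

Yes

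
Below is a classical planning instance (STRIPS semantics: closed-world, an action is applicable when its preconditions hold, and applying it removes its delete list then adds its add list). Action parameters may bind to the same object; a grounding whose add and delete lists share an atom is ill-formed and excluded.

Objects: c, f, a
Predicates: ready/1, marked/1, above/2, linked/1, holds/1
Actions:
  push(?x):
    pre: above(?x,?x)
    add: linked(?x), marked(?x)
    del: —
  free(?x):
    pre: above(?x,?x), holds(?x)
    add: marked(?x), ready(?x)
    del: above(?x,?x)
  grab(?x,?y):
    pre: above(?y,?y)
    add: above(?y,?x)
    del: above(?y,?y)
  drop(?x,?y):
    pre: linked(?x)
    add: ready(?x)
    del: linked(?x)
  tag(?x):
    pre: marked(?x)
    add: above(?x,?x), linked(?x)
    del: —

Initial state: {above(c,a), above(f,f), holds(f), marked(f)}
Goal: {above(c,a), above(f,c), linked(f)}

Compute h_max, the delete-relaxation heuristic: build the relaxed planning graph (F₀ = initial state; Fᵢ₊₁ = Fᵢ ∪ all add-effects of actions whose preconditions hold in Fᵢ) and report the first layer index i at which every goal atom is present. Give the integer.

F0 = init (4 atoms)
F1 = F0 ∪ {above(f,a), above(f,c), linked(f), ready(f)}  (8 atoms)
goal ⊆ F1  ⇒  h_max = 1

1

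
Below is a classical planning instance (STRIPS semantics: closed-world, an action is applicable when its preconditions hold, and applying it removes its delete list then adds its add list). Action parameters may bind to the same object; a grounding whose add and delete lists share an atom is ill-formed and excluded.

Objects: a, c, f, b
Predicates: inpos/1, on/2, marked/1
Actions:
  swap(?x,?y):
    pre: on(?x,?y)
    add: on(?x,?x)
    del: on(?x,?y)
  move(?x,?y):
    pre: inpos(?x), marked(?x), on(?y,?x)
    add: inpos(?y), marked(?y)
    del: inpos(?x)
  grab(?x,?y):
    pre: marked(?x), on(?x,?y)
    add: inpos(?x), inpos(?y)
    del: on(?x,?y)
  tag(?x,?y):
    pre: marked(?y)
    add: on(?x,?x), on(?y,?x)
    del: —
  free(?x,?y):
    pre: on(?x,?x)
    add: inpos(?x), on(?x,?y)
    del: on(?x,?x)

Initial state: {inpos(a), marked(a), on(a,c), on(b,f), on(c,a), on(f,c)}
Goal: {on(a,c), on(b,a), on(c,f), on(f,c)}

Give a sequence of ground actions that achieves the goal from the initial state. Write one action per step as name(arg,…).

1. swap(c,a)  →  {inpos(a), marked(a), on(a,c), on(b,f), on(c,c), on(f,c)}
2. swap(b,f)  →  {inpos(a), marked(a), on(a,c), on(b,b), on(c,c), on(f,c)}
3. free(c,f)  →  {inpos(a), inpos(c), marked(a), on(a,c), on(b,b), on(c,f), on(f,c)}
4. free(b,a)  →  {inpos(a), inpos(b), inpos(c), marked(a), on(a,c), on(b,a), on(c,f), on(f,c)}

swap(c,a); swap(b,f); free(c,f); free(b,a)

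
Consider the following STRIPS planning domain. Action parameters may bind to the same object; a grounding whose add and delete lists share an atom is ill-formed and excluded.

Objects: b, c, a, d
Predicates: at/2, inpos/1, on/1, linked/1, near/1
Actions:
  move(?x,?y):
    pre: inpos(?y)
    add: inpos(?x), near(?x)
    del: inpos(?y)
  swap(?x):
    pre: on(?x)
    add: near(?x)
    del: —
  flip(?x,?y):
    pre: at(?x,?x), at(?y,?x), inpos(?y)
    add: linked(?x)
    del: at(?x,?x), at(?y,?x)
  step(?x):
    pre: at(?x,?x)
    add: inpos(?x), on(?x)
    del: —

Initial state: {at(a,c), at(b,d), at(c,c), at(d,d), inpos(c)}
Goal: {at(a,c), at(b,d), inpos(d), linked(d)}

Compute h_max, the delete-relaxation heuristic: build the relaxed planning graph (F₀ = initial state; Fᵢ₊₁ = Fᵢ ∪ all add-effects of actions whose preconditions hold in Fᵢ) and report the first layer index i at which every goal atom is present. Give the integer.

F0 = init (5 atoms)
F1 = F0 ∪ {inpos(a), inpos(b), inpos(d), linked(c), near(a), near(b), near(d), on(c), on(d)}  (14 atoms)
F2 = F1 ∪ {linked(d), near(c)}  (16 atoms)
goal ⊆ F2  ⇒  h_max = 2

2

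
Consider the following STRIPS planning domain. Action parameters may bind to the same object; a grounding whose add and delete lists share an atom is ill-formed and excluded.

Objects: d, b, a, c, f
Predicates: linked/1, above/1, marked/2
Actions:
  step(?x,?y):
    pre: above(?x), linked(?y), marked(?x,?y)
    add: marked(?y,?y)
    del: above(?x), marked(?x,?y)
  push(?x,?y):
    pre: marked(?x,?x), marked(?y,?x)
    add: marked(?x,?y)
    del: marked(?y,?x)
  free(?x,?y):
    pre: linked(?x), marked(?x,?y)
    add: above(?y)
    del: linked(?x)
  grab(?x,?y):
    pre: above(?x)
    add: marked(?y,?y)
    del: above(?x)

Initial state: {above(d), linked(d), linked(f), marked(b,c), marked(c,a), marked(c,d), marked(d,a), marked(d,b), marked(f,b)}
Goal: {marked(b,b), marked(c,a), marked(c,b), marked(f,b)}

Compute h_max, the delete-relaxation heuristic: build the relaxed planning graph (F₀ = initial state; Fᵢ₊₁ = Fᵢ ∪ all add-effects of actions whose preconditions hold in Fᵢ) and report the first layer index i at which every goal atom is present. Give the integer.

F0 = init (9 atoms)
F1 = F0 ∪ {above(a), above(b), marked(a,a), marked(b,b), marked(c,c), marked(d,d), marked(f,f)}  (16 atoms)
F2 = F1 ∪ {above(f), marked(a,c), marked(a,d), marked(b,d), marked(b,f), marked(c,b), marked(d,c)}  (23 atoms)
goal ⊆ F2  ⇒  h_max = 2

2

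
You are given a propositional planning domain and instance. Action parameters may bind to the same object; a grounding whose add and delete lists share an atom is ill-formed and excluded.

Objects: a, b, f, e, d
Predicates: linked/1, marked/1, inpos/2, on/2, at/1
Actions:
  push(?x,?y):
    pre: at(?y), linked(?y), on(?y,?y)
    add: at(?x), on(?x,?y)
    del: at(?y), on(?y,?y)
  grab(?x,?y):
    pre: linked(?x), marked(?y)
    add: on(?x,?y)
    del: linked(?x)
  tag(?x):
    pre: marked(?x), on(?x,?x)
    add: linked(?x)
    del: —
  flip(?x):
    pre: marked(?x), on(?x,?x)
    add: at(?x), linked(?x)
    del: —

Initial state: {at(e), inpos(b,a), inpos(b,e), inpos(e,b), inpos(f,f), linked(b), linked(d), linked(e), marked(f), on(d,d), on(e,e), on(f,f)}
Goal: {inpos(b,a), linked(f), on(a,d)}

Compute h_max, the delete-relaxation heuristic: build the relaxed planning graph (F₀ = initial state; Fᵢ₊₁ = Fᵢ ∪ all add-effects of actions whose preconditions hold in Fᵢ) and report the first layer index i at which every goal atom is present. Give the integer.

2

F0 = init (12 atoms)
F1 = F0 ∪ {at(a), at(b), at(d), at(f), linked(f), on(a,e), on(b,e), on(b,f), on(d,e), on(d,f), on(e,f), on(f,e)}  (24 atoms)
F2 = F1 ∪ {on(a,d), on(a,f), on(b,d), on(e,d), on(f,d)}  (29 atoms)
goal ⊆ F2  ⇒  h_max = 2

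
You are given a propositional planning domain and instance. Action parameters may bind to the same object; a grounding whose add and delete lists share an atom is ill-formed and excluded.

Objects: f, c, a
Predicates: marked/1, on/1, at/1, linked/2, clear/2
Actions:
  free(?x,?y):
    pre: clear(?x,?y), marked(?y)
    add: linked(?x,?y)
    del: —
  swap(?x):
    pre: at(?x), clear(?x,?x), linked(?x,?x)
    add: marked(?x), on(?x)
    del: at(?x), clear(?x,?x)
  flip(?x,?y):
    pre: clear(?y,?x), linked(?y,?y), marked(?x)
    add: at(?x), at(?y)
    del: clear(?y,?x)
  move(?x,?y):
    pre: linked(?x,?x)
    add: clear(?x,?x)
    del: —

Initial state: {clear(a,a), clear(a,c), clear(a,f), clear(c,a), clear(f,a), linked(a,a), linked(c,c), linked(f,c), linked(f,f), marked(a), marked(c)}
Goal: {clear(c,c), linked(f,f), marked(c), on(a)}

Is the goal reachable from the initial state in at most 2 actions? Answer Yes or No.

No

1. flip(c,a)  →  {at(a), at(c), clear(a,a), clear(a,f), clear(c,a), clear(f,a), linked(a,a), linked(c,c), linked(f,c), linked(f,f), marked(a), marked(c)}
2. swap(a)  →  {at(c), clear(a,f), clear(c,a), clear(f,a), linked(a,a), linked(c,c), linked(f,c), linked(f,f), marked(a), marked(c), on(a)}
3. move(c,f)  →  {at(c), clear(a,f), clear(c,a), clear(c,c), clear(f,a), linked(a,a), linked(c,c), linked(f,c), linked(f,f), marked(a), marked(c), on(a)}
optimal plan length = 3; 3 > 2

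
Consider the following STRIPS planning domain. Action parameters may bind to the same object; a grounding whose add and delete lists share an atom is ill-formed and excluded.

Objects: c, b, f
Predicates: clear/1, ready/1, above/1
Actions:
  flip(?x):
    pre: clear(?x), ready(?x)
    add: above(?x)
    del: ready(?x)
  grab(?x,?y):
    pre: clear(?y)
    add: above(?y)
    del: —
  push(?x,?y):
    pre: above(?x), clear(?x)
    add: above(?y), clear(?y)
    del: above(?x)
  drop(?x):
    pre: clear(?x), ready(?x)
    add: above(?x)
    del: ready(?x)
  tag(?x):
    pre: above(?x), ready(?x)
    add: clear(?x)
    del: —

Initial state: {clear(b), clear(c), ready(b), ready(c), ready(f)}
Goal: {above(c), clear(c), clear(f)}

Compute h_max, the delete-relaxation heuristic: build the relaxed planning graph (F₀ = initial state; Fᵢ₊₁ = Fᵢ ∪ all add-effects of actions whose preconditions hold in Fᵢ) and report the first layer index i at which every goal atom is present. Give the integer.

F0 = init (5 atoms)
F1 = F0 ∪ {above(b), above(c)}  (7 atoms)
F2 = F1 ∪ {above(f), clear(f)}  (9 atoms)
goal ⊆ F2  ⇒  h_max = 2

2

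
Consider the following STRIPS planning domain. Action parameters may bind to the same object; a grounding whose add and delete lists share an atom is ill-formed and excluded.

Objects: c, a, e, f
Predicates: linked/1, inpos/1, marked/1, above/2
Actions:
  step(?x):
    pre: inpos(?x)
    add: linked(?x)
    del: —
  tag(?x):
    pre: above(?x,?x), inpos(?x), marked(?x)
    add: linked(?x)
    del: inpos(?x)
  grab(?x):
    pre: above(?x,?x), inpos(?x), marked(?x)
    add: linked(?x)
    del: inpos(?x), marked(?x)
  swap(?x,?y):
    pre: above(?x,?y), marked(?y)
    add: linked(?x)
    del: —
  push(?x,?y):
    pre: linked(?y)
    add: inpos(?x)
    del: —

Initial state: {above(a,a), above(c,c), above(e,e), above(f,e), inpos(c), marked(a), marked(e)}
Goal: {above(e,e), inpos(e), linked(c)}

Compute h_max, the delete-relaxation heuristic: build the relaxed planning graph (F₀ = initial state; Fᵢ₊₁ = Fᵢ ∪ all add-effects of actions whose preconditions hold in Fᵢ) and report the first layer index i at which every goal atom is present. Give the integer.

F0 = init (7 atoms)
F1 = F0 ∪ {linked(a), linked(c), linked(e), linked(f)}  (11 atoms)
F2 = F1 ∪ {inpos(a), inpos(e), inpos(f)}  (14 atoms)
goal ⊆ F2  ⇒  h_max = 2

2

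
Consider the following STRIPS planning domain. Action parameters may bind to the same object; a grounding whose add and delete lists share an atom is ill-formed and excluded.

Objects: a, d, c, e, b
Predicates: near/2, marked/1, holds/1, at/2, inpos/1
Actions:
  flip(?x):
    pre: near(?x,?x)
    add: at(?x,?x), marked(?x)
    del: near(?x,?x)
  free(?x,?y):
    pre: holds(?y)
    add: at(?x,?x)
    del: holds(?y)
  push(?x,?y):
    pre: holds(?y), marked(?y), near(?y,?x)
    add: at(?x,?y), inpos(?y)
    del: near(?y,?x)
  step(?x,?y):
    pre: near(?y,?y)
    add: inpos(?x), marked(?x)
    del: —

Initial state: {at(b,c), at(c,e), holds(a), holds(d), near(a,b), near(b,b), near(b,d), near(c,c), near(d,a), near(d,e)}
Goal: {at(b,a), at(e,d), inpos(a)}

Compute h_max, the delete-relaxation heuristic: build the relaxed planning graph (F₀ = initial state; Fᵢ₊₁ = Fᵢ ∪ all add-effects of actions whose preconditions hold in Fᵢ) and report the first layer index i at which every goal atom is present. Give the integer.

2

F0 = init (10 atoms)
F1 = F0 ∪ {at(a,a), at(b,b), at(c,c), at(d,d), at(e,e), inpos(a), inpos(b), inpos(c), inpos(d), inpos(e), marked(a), marked(b), marked(c), marked(d), marked(e)}  (25 atoms)
F2 = F1 ∪ {at(a,d), at(b,a), at(e,d)}  (28 atoms)
goal ⊆ F2  ⇒  h_max = 2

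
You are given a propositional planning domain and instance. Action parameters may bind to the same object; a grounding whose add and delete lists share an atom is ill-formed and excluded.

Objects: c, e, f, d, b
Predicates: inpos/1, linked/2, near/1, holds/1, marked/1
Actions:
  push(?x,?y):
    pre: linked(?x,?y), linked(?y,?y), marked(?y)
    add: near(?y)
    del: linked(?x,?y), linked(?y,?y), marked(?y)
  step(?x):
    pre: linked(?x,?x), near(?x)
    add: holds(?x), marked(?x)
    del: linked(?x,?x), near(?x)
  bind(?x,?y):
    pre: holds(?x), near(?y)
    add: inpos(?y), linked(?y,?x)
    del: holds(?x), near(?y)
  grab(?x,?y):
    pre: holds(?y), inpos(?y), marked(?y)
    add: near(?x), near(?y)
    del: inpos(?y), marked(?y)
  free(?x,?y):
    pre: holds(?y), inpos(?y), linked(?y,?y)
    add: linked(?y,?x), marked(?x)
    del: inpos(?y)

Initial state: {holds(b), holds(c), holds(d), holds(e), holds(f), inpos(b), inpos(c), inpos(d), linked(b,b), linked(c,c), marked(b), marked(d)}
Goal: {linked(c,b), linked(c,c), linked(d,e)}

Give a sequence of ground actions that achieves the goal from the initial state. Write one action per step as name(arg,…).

grab(c,d); bind(e,d); bind(b,c)

1. grab(c,d)  →  {holds(b), holds(c), holds(d), holds(e), holds(f), inpos(b), inpos(c), linked(b,b), linked(c,c), marked(b), near(c), near(d)}
2. bind(e,d)  →  {holds(b), holds(c), holds(d), holds(f), inpos(b), inpos(c), inpos(d), linked(b,b), linked(c,c), linked(d,e), marked(b), near(c)}
3. bind(b,c)  →  {holds(c), holds(d), holds(f), inpos(b), inpos(c), inpos(d), linked(b,b), linked(c,b), linked(c,c), linked(d,e), marked(b)}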